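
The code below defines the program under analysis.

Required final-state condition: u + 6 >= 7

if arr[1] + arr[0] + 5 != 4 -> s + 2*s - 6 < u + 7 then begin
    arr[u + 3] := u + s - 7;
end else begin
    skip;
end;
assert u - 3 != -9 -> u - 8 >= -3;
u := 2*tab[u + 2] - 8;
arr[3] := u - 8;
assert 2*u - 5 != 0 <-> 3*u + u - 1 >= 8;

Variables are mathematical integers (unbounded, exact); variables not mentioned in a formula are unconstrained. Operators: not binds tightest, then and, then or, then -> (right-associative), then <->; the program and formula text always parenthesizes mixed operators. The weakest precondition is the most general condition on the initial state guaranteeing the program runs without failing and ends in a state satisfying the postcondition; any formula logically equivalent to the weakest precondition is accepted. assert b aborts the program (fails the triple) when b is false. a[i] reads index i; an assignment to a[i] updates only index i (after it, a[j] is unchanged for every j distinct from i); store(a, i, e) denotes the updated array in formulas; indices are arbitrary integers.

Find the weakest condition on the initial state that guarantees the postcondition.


Working backward. After the program, the postcondition u + 6 >= 7 must hold; in canonical form it is u >= 1.
Before assert 2*u - 5 != 0 <-> 3*u + u - 1 >= 8: (2*u != 5 <-> 4*u >= 9) and u >= 1
Before arr[3] := u - 8: (2*u != 5 <-> 4*u >= 9) and u >= 1
Before u := 2*tab[u + 2] - 8: (4*tab[u + 2] != 21 <-> 8*tab[u + 2] >= 41) and 2*tab[u + 2] >= 9
Before assert u - 3 != -9 -> u - 8 >= -3: (u != -6 -> u >= 5) and (4*tab[u + 2] != 21 <-> 8*tab[u + 2] >= 41) and 2*tab[u + 2] >= 9
Then branch requires (u != -6 -> u >= 5) and (4*tab[u + 2] != 21 <-> 8*tab[u + 2] >= 41) and 2*tab[u + 2] >= 9; else branch requires (u != -6 -> u >= 5) and (4*tab[u + 2] != 21 <-> 8*tab[u + 2] >= 41) and 2*tab[u + 2] >= 9.
Before the if: ((arr[0] + arr[1] != -1 -> 3*s < u + 13) -> ((u != -6 -> u >= 5) and (4*tab[u + 2] != 21 <-> 8*tab[u + 2] >= 41) and 2*tab[u + 2] >= 9)) and ((not (arr[0] + arr[1] != -1 -> 3*s < u + 13)) -> ((u != -6 -> u >= 5) and (4*tab[u + 2] != 21 <-> 8*tab[u + 2] >= 41) and 2*tab[u + 2] >= 9))
Answer: WP = ((arr[0] + arr[1] != -1 -> 3*s < u + 13) -> ((u != -6 -> u >= 5) and (4*tab[u + 2] != 21 <-> 8*tab[u + 2] >= 41) and 2*tab[u + 2] >= 9)) and ((not (arr[0] + arr[1] != -1 -> 3*s < u + 13)) -> ((u != -6 -> u >= 5) and (4*tab[u + 2] != 21 <-> 8*tab[u + 2] >= 41) and 2*tab[u + 2] >= 9))


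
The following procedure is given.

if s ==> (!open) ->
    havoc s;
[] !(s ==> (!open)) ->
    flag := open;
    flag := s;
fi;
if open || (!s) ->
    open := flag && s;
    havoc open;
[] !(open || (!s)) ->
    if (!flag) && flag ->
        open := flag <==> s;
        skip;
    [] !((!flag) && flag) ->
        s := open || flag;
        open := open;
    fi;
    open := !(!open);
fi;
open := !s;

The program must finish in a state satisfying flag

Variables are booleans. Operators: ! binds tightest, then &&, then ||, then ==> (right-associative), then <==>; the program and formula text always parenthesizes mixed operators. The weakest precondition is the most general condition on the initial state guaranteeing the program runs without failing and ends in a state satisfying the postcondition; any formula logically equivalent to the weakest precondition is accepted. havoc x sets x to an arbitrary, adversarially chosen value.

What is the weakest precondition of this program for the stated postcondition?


Working backward. After the program, flag must hold.
Before open := !s: flag
Then branch requires flag; else branch requires flag.
Before the if: ((open || (!s)) ==> flag) && ((!(open || (!s))) ==> flag)
Then branch requires (open ==> flag) && ((!open) ==> flag) && flag; else branch requires ((open || (!s)) ==> s) && ((!(open || (!s))) ==> s).
Before the if: ((s ==> (!open)) ==> ((open ==> flag) && ((!open) ==> flag) && flag)) && ((!(s ==> (!open))) ==> (((open || (!s)) ==> s) && ((!(open || (!s))) ==> s)))
Answer: WP = ((s ==> (!open)) ==> ((open ==> flag) && ((!open) ==> flag) && flag)) && ((!(s ==> (!open))) ==> (((open || (!s)) ==> s) && ((!(open || (!s))) ==> s)))


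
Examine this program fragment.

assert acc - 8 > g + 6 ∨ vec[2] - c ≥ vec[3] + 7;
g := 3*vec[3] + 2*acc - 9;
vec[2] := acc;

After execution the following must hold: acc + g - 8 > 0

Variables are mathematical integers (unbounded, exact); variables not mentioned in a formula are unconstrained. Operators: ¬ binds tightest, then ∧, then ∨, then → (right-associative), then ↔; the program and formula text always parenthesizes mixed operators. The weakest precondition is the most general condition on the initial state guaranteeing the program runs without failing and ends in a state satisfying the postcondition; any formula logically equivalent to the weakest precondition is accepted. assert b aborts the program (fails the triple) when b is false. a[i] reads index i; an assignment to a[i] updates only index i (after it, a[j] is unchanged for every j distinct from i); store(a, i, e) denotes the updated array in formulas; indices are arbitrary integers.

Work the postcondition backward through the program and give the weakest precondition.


Working backward. After the program, the postcondition acc + g - 8 > 0 must hold; in canonical form it is acc + g > 8.
Before vec[2] := acc: acc + g > 8
Before g := 3*vec[3] + 2*acc - 9: 3*vec[3] + 3*acc > 17
Before assert acc - 8 > g + 6 ∨ vec[2] - c ≥ vec[3] + 7: (acc > g + 14 ∨ vec[2] ≥ vec[3] + c + 7) ∧ 3*vec[3] + 3*acc > 17
Answer: WP = (acc > g + 14 ∨ vec[2] ≥ vec[3] + c + 7) ∧ 3*vec[3] + 3*acc > 17


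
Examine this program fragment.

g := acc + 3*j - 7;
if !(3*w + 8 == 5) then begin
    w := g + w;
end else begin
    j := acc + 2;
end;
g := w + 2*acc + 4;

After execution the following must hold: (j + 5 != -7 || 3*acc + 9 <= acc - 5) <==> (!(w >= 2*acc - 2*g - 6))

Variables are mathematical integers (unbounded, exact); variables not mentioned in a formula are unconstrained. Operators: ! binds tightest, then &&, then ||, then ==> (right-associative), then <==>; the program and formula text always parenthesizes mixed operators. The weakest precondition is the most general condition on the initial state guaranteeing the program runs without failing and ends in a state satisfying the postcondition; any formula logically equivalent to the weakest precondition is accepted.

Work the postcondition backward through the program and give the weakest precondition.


Working backward. After the program, the postcondition (j + 5 != -7 || 3*acc + 9 <= acc - 5) <==> (!(w >= 2*acc - 2*g - 6)) must hold; in canonical form it is (j != -12 || 2*acc <= -14) <==> (!(2*g + w >= 2*acc - 6)).
Before g := w + 2*acc + 4: (j != -12 || 2*acc <= -14) <==> (!(2*acc + 3*w >= -14))
Then branch requires (j != -12 || 2*acc <= -14) <==> (!(2*acc + 3*g + 3*w >= -14)); else branch requires (acc != -14 || 2*acc <= -14) <==> (!(2*acc + 3*w >= -14)).
Before the if: ((!(3*w == -3)) ==> ((j != -12 || 2*acc <= -14) <==> (!(2*acc + 3*g + 3*w >= -14)))) && (3*w == -3 ==> ((acc != -14 || 2*acc <= -14) <==> (!(2*acc + 3*w >= -14))))
Before g := acc + 3*j - 7: ((!(3*w == -3)) ==> ((j != -12 || 2*acc <= -14) <==> (!(5*acc + 9*j + 3*w >= 7)))) && (3*w == -3 ==> ((acc != -14 || 2*acc <= -14) <==> (!(2*acc + 3*w >= -14))))
Answer: WP = ((!(3*w == -3)) ==> ((j != -12 || 2*acc <= -14) <==> (!(5*acc + 9*j + 3*w >= 7)))) && (3*w == -3 ==> ((acc != -14 || 2*acc <= -14) <==> (!(2*acc + 3*w >= -14))))


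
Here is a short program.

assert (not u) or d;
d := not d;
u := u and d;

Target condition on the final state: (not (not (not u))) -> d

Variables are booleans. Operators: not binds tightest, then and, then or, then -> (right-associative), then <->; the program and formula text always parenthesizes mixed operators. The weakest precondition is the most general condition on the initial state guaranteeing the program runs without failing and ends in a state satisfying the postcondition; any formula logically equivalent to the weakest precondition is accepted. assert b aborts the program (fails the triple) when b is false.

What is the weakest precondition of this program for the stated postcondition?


Working backward. After the program, the postcondition (not (not (not u))) -> d must hold; in canonical form it is (not u) -> d.
Before u := u and d: (not (u and d)) -> d
Before d := not d: (not (u and (not d))) -> (not d)
Before assert (not u) or d: ((not u) or d) and ((not (u and (not d))) -> (not d))
Answer: WP = ((not u) or d) and ((not (u and (not d))) -> (not d))


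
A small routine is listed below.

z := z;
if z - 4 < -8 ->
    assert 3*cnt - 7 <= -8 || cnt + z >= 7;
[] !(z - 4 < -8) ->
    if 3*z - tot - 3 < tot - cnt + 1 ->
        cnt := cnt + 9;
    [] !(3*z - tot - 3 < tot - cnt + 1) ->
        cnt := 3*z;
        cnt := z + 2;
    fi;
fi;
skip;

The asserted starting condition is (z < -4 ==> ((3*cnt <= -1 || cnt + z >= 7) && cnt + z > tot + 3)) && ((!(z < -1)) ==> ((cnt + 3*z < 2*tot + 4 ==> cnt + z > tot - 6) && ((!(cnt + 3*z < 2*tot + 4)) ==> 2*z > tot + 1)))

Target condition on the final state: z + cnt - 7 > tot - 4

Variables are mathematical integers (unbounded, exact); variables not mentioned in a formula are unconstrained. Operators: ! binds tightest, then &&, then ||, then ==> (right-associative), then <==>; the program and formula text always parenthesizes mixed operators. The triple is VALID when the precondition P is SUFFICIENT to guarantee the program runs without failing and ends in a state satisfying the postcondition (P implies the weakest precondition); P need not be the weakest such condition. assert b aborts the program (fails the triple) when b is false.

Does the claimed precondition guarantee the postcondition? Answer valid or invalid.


Working backward. After the program, the postcondition z + cnt - 7 > tot - 4 must hold; in canonical form it is cnt + z > tot + 3.
Before skip: cnt + z > tot + 3
Then branch requires (3*cnt <= -1 || cnt + z >= 7) && cnt + z > tot + 3; else branch requires (cnt + 3*z < 2*tot + 4 ==> cnt + z > tot - 6) && ((!(cnt + 3*z < 2*tot + 4)) ==> 2*z > tot + 1).
Before the if: (z < -4 ==> ((3*cnt <= -1 || cnt + z >= 7) && cnt + z > tot + 3)) && ((!(z < -4)) ==> ((cnt + 3*z < 2*tot + 4 ==> cnt + z > tot - 6) && ((!(cnt + 3*z < 2*tot + 4)) ==> 2*z > tot + 1)))
Before z := z: (z < -4 ==> ((3*cnt <= -1 || cnt + z >= 7) && cnt + z > tot + 3)) && ((!(z < -4)) ==> ((cnt + 3*z < 2*tot + 4 ==> cnt + z > tot - 6) && ((!(cnt + 3*z < 2*tot + 4)) ==> 2*z > tot + 1)))
The weakest precondition is (z < -4 ==> ((3*cnt <= -1 || cnt + z >= 7) && cnt + z > tot + 3)) && ((!(z < -4)) ==> ((cnt + 3*z < 2*tot + 4 ==> cnt + z > tot - 6) && ((!(cnt + 3*z < 2*tot + 4)) ==> 2*z > tot + 1))).
Check whether (z < -4 ==> ((3*cnt <= -1 || cnt + z >= 7) && cnt + z > tot + 3)) && ((!(z < -1)) ==> ((cnt + 3*z < 2*tot + 4 ==> cnt + z > tot - 6) && ((!(cnt + 3*z < 2*tot + 4)) ==> 2*z > tot + 1))) implies it.
Countermodel: at the initial state cnt = -10, tot = -6, z = -2, the precondition holds but the weakest precondition fails.
Answer: invalid


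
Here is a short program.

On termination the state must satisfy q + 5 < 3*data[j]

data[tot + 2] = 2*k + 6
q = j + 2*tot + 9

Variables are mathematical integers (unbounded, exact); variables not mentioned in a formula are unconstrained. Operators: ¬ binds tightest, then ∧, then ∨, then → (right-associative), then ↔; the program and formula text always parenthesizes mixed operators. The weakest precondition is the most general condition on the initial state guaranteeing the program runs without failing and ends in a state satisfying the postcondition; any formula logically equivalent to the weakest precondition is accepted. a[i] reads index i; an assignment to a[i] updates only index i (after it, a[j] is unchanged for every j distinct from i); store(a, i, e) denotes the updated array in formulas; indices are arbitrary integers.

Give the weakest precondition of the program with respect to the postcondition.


Working backward. After the program, the postcondition q + 5 < 3*data[j] must hold; in canonical form it is q < 3*data[j] - 5.
Before q := j + 2*tot + 9: j + 2*tot < 3*data[j] - 14
Before data[tot + 2] := 2*k + 6: j + 2*tot < 3*store(data, tot + 2, 2*k + 6)[j] - 14
Answer: WP = j + 2*tot < 3*store(data, tot + 2, 2*k + 6)[j] - 14


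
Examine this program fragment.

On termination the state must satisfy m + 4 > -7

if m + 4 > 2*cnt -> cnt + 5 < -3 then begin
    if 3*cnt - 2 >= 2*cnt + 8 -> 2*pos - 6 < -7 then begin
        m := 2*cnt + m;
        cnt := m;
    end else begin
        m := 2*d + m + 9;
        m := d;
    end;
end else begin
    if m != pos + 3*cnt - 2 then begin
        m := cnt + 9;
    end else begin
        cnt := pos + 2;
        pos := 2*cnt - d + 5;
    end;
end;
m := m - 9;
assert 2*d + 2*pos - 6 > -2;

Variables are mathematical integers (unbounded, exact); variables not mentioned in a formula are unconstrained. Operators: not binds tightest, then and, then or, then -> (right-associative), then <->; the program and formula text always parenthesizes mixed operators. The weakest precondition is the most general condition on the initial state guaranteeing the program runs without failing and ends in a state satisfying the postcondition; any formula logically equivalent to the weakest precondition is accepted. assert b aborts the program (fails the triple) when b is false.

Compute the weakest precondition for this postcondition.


Working backward. After the program, the postcondition m + 4 > -7 must hold; in canonical form it is m > -11.
Before assert 2*d + 2*pos - 6 > -2: 2*d + 2*pos > 4 and m > -11
Before m := m - 9: 2*d + 2*pos > 4 and m > -2
Then branch requires ((cnt >= 10 -> 2*pos < -1) -> (2*d + 2*pos > 4 and 2*cnt + m > -2)) and ((not (cnt >= 10 -> 2*pos < -1)) -> (2*d + 2*pos > 4 and d > -2)); else branch requires (m != 3*cnt + pos - 2 -> (2*d + 2*pos > 4 and cnt > -11)) and ((not (m != 3*cnt + pos - 2)) -> (4*pos > -14 and m > -2)).
Before the if: ((m > 2*cnt - 4 -> cnt < -8) -> (((cnt >= 10 -> 2*pos < -1) -> (2*d + 2*pos > 4 and 2*cnt + m > -2)) and ((not (cnt >= 10 -> 2*pos < -1)) -> (2*d + 2*pos > 4 and d > -2)))) and ((not (m > 2*cnt - 4 -> cnt < -8)) -> ((m != 3*cnt + pos - 2 -> (2*d + 2*pos > 4 and cnt > -11)) and ((not (m != 3*cnt + pos - 2)) -> (4*pos > -14 and m > -2))))
Answer: WP = ((m > 2*cnt - 4 -> cnt < -8) -> (((cnt >= 10 -> 2*pos < -1) -> (2*d + 2*pos > 4 and 2*cnt + m > -2)) and ((not (cnt >= 10 -> 2*pos < -1)) -> (2*d + 2*pos > 4 and d > -2)))) and ((not (m > 2*cnt - 4 -> cnt < -8)) -> ((m != 3*cnt + pos - 2 -> (2*d + 2*pos > 4 and cnt > -11)) and ((not (m != 3*cnt + pos - 2)) -> (4*pos > -14 and m > -2))))


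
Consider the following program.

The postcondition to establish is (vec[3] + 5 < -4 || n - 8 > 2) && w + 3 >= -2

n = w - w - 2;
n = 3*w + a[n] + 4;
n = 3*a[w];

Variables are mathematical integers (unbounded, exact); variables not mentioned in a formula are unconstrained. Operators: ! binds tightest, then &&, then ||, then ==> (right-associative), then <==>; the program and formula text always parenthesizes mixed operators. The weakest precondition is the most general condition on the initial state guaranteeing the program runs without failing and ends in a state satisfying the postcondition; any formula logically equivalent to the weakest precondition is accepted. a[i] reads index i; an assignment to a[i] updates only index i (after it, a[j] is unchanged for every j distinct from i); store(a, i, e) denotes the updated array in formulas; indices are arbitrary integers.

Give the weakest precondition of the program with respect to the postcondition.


Working backward. After the program, the postcondition (vec[3] + 5 < -4 || n - 8 > 2) && w + 3 >= -2 must hold; in canonical form it is (vec[3] < -9 || n > 10) && w >= -5.
Before n := 3*a[w]: (vec[3] < -9 || 3*a[w] > 10) && w >= -5
Before n := 3*w + a[n] + 4: (vec[3] < -9 || 3*a[w] > 10) && w >= -5
Before n := w - w - 2: (vec[3] < -9 || 3*a[w] > 10) && w >= -5
Answer: WP = (vec[3] < -9 || 3*a[w] > 10) && w >= -5


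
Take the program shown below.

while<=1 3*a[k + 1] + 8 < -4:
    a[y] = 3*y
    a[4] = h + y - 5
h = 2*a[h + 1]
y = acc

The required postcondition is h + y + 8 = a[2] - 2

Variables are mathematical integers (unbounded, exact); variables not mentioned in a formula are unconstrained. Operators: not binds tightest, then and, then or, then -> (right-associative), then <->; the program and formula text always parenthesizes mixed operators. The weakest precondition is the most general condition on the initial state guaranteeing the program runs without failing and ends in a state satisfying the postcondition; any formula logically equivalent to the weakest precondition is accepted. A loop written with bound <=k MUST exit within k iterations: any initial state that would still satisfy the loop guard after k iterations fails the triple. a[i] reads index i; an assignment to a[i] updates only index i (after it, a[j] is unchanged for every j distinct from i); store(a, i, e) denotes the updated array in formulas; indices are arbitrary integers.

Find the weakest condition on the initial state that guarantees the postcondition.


Working backward. After the program, the postcondition h + y + 8 = a[2] - 2 must hold; in canonical form it is h + y = a[2] - 10.
Before y := acc: acc + h = a[2] - 10
Before h := 2*a[h + 1]: 2*a[h + 1] + acc = a[2] - 10
Before the loop (bound <=1), unroll the exhaustion recursion (WP_0 = exit-now case; WP_j = one more guarded iteration, up to j = 1):
  WP_0: (not (3*a[k + 1] < -12)) and 2*a[h + 1] + acc = a[2] - 10
  WP_1: (3*a[k + 1] < -12 -> ((not (3*store(store(a, y, 3*y), 4, h + y - 5)[k + 1] < -12)) and 2*store(store(a, y, 3*y), 4, h + y - 5)[h + 1] + acc = store(a, y, 3*y)[2] - 10)) and ((not (3*a[k + 1] < -12)) -> 2*a[h + 1] + acc = a[2] - 10)
So before the loop: (3*a[k + 1] < -12 -> ((not (3*store(store(a, y, 3*y), 4, h + y - 5)[k + 1] < -12)) and 2*store(store(a, y, 3*y), 4, h + y - 5)[h + 1] + acc = store(a, y, 3*y)[2] - 10)) and ((not (3*a[k + 1] < -12)) -> 2*a[h + 1] + acc = a[2] - 10)
Answer: WP = (3*a[k + 1] < -12 -> ((not (3*store(store(a, y, 3*y), 4, h + y - 5)[k + 1] < -12)) and 2*store(store(a, y, 3*y), 4, h + y - 5)[h + 1] + acc = store(a, y, 3*y)[2] - 10)) and ((not (3*a[k + 1] < -12)) -> 2*a[h + 1] + acc = a[2] - 10)


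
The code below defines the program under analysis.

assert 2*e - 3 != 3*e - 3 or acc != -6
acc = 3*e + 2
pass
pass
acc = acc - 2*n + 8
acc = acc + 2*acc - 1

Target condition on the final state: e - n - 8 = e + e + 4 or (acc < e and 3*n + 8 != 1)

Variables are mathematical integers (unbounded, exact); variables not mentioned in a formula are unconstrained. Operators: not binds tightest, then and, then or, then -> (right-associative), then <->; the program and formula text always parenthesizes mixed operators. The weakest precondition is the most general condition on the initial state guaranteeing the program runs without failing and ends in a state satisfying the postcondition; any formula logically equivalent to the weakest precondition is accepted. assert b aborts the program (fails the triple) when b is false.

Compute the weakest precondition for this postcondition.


Working backward. After the program, the postcondition e - n - 8 = e + e + 4 or (acc < e and 3*n + 8 != 1) must hold; in canonical form it is e + n = -12 or (acc < e and 3*n != -7).
Before acc := acc + 2*acc - 1: e + n = -12 or (3*acc < e + 1 and 3*n != -7)
Before acc := acc - 2*n + 8: e + n = -12 or (3*acc < e + 6*n - 23 and 3*n != -7)
Before skip: e + n = -12 or (3*acc < e + 6*n - 23 and 3*n != -7)
Before skip: e + n = -12 or (3*acc < e + 6*n - 23 and 3*n != -7)
Before acc := 3*e + 2: e + n = -12 or (8*e < 6*n - 29 and 3*n != -7)
Before assert 2*e - 3 != 3*e - 3 or acc != -6: (e != 0 or acc != -6) and (e + n = -12 or (8*e < 6*n - 29 and 3*n != -7))
Answer: WP = (e != 0 or acc != -6) and (e + n = -12 or (8*e < 6*n - 29 and 3*n != -7))


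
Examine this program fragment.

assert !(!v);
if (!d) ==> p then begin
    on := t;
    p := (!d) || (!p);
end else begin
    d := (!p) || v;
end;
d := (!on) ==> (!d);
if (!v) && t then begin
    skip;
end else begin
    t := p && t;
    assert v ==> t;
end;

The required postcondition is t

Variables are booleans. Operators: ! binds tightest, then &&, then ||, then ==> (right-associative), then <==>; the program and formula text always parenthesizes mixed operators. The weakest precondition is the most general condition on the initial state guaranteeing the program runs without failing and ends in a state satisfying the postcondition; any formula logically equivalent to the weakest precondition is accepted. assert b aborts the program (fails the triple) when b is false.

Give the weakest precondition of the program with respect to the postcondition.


Working backward. After the program, t must hold.
Then branch requires t; else branch requires (v ==> (p && t)) && p && t.
Before the if: (((!v) && t) ==> t) && ((!((!v) && t)) ==> ((v ==> (p && t)) && p && t))
Before d := (!on) ==> (!d): (((!v) && t) ==> t) && ((!((!v) && t)) ==> ((v ==> (p && t)) && p && t))
Then branch requires (((!v) && t) ==> t) && ((!((!v) && t)) ==> ((v ==> (((!d) || (!p)) && t)) && ((!d) || (!p)) && t)); else branch requires (((!v) && t) ==> t) && ((!((!v) && t)) ==> ((v ==> (p && t)) && p && t)).
Before the if: (((!d) ==> p) ==> ((((!v) && t) ==> t) && ((!((!v) && t)) ==> ((v ==> (((!d) || (!p)) && t)) && ((!d) || (!p)) && t)))) && ((!((!d) ==> p)) ==> ((((!v) && t) ==> t) && ((!((!v) && t)) ==> ((v ==> (p && t)) && p && t))))
Before assert !(!v): v && (((!d) ==> p) ==> ((((!v) && t) ==> t) && ((!((!v) && t)) ==> ((v ==> (((!d) || (!p)) && t)) && ((!d) || (!p)) && t)))) && ((!((!d) ==> p)) ==> ((((!v) && t) ==> t) && ((!((!v) && t)) ==> ((v ==> (p && t)) && p && t))))
Answer: WP = v && (((!d) ==> p) ==> ((((!v) && t) ==> t) && ((!((!v) && t)) ==> ((v ==> (((!d) || (!p)) && t)) && ((!d) || (!p)) && t)))) && ((!((!d) ==> p)) ==> ((((!v) && t) ==> t) && ((!((!v) && t)) ==> ((v ==> (p && t)) && p && t))))


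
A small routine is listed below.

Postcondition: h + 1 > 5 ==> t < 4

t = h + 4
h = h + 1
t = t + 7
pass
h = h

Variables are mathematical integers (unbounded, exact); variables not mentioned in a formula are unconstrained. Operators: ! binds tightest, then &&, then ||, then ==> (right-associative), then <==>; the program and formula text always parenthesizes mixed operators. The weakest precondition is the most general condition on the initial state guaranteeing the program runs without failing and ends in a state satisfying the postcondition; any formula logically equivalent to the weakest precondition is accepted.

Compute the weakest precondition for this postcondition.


Working backward. After the program, the postcondition h + 1 > 5 ==> t < 4 must hold; in canonical form it is h > 4 ==> t < 4.
Before h := h: h > 4 ==> t < 4
Before skip: h > 4 ==> t < 4
Before t := t + 7: h > 4 ==> t < -3
Before h := h + 1: h > 3 ==> t < -3
Before t := h + 4: h > 3 ==> h < -7
Answer: WP = h > 3 ==> h < -7


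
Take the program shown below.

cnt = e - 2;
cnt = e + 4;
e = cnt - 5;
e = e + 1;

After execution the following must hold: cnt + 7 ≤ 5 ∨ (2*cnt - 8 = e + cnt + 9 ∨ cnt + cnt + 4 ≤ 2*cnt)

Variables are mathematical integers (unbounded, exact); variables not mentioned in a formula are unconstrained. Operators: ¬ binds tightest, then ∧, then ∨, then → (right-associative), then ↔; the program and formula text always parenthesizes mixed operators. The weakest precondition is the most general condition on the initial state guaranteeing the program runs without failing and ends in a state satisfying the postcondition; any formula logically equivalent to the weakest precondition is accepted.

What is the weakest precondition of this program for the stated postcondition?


Working backward. After the program, the postcondition cnt + 7 ≤ 5 ∨ (2*cnt - 8 = e + cnt + 9 ∨ cnt + cnt + 4 ≤ 2*cnt) must hold; in canonical form it is cnt ≤ -2 ∨ cnt = e + 17.
Before e := e + 1: cnt ≤ -2 ∨ cnt = e + 18
Before e := cnt - 5: cnt ≤ -2
Before cnt := e + 4: e ≤ -6
Before cnt := e - 2: e ≤ -6
Answer: WP = e ≤ -6


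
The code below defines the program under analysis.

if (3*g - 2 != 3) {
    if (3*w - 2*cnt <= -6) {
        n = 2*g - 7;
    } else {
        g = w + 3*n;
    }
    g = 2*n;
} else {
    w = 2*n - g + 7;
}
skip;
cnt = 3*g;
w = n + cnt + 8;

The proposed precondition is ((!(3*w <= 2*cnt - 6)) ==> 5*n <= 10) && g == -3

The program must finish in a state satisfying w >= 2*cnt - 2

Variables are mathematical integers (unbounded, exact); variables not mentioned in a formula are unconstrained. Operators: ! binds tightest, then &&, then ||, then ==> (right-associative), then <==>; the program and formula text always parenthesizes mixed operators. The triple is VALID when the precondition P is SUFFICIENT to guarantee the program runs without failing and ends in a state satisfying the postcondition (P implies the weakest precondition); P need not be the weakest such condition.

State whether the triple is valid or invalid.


Working backward. After the program, w >= 2*cnt - 2 must hold.
Before w := n + cnt + 8: n >= cnt - 10
Before cnt := 3*g: n >= 3*g - 10
Before skip: n >= 3*g - 10
Then branch requires (3*w <= 2*cnt - 6 ==> 10*g <= 45) && ((!(3*w <= 2*cnt - 6)) ==> 5*n <= 10); else branch requires n >= 3*g - 10.
Before the if: (3*g != 5 ==> ((3*w <= 2*cnt - 6 ==> 10*g <= 45) && ((!(3*w <= 2*cnt - 6)) ==> 5*n <= 10))) && ((!(3*g != 5)) ==> n >= 3*g - 10)
The weakest precondition is (3*g != 5 ==> ((3*w <= 2*cnt - 6 ==> 10*g <= 45) && ((!(3*w <= 2*cnt - 6)) ==> 5*n <= 10))) && ((!(3*g != 5)) ==> n >= 3*g - 10).
Check whether ((!(3*w <= 2*cnt - 6)) ==> 5*n <= 10) && g == -3 implies it.
Every state satisfying the precondition satisfies the weakest precondition: the implication holds.
Answer: valid


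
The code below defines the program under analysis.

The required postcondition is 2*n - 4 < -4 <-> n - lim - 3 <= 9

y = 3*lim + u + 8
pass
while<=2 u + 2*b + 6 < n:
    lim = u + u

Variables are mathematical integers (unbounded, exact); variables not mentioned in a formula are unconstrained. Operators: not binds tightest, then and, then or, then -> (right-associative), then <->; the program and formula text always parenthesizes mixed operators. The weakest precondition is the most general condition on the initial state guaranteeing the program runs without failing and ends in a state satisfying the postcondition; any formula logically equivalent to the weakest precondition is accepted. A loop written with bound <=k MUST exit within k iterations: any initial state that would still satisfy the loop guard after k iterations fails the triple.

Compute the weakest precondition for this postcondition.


Working backward. After the program, the postcondition 2*n - 4 < -4 <-> n - lim - 3 <= 9 must hold; in canonical form it is 2*n < 0 <-> n <= lim + 12.
Before the loop (bound <=2), unroll the exhaustion recursion (WP_0 = exit-now case; WP_j = one more guarded iteration, up to j = 2):
  WP_0: (not (2*b + u < n - 6)) and (2*n < 0 <-> n <= lim + 12)
  WP_1: (2*b + u < n - 6 -> ((not (2*b + u < n - 6)) and (2*n < 0 <-> n <= 2*u + 12))) and ((not (2*b + u < n - 6)) -> (2*n < 0 <-> n <= lim + 12))
  WP_2: (2*b + u < n - 6 -> ((2*b + u < n - 6 -> ((not (2*b + u < n - 6)) and (2*n < 0 <-> n <= 2*u + 12))) and ((not (2*b + u < n - 6)) -> (2*n < 0 <-> n <= 2*u + 12)))) and ((not (2*b + u < n - 6)) -> (2*n < 0 <-> n <= lim + 12))
So before the loop: (2*b + u < n - 6 -> ((2*b + u < n - 6 -> ((not (2*b + u < n - 6)) and (2*n < 0 <-> n <= 2*u + 12))) and ((not (2*b + u < n - 6)) -> (2*n < 0 <-> n <= 2*u + 12)))) and ((not (2*b + u < n - 6)) -> (2*n < 0 <-> n <= lim + 12))
Before skip: (2*b + u < n - 6 -> ((2*b + u < n - 6 -> ((not (2*b + u < n - 6)) and (2*n < 0 <-> n <= 2*u + 12))) and ((not (2*b + u < n - 6)) -> (2*n < 0 <-> n <= 2*u + 12)))) and ((not (2*b + u < n - 6)) -> (2*n < 0 <-> n <= lim + 12))
Before y := 3*lim + u + 8: (2*b + u < n - 6 -> ((2*b + u < n - 6 -> ((not (2*b + u < n - 6)) and (2*n < 0 <-> n <= 2*u + 12))) and ((not (2*b + u < n - 6)) -> (2*n < 0 <-> n <= 2*u + 12)))) and ((not (2*b + u < n - 6)) -> (2*n < 0 <-> n <= lim + 12))
Answer: WP = (2*b + u < n - 6 -> ((2*b + u < n - 6 -> ((not (2*b + u < n - 6)) and (2*n < 0 <-> n <= 2*u + 12))) and ((not (2*b + u < n - 6)) -> (2*n < 0 <-> n <= 2*u + 12)))) and ((not (2*b + u < n - 6)) -> (2*n < 0 <-> n <= lim + 12))


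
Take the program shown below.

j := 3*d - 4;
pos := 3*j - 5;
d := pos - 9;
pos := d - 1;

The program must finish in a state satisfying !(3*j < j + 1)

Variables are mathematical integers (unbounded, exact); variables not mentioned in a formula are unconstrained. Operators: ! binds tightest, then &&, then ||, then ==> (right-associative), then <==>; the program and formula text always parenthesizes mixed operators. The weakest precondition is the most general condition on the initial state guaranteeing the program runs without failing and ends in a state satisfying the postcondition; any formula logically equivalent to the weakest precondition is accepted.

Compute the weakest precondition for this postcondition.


Working backward. After the program, the postcondition !(3*j < j + 1) must hold; in canonical form it is !(2*j < 1).
Before pos := d - 1: !(2*j < 1)
Before d := pos - 9: !(2*j < 1)
Before pos := 3*j - 5: !(2*j < 1)
Before j := 3*d - 4: !(6*d < 9)
Answer: WP = !(6*d < 9)


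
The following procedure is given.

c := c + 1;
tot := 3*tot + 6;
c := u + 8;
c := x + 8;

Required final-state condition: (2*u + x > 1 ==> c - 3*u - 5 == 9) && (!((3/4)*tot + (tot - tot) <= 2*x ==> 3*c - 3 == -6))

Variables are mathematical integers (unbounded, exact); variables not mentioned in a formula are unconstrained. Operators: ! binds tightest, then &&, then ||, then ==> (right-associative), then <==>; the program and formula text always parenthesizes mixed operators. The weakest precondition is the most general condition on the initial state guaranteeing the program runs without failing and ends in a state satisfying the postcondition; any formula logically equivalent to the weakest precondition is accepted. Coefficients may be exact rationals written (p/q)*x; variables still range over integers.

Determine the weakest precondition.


Working backward. After the program, the postcondition (2*u + x > 1 ==> c - 3*u - 5 == 9) && (!((3/4)*tot + (tot - tot) <= 2*x ==> 3*c - 3 == -6)) must hold; in canonical form it is (2*u + x > 1 ==> c == 3*u + 14) && (!((3/4)*tot <= 2*x ==> 3*c == -3)).
Before c := x + 8: (2*u + x > 1 ==> x == 3*u + 6) && (!((3/4)*tot <= 2*x ==> 3*x == -27))
Before c := u + 8: (2*u + x > 1 ==> x == 3*u + 6) && (!((3/4)*tot <= 2*x ==> 3*x == -27))
Before tot := 3*tot + 6: (2*u + x > 1 ==> x == 3*u + 6) && (!((9/4)*tot <= 2*x - 9/2 ==> 3*x == -27))
Before c := c + 1: (2*u + x > 1 ==> x == 3*u + 6) && (!((9/4)*tot <= 2*x - 9/2 ==> 3*x == -27))
Answer: WP = (2*u + x > 1 ==> x == 3*u + 6) && (!((9/4)*tot <= 2*x - 9/2 ==> 3*x == -27))


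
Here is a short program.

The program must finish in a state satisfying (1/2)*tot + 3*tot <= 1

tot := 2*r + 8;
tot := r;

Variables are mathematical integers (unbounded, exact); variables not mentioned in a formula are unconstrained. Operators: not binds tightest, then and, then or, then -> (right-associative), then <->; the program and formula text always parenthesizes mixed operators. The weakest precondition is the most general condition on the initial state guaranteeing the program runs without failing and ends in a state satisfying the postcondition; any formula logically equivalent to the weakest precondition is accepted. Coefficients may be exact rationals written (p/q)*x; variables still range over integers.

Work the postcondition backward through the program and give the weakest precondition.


Working backward. After the program, the postcondition (1/2)*tot + 3*tot <= 1 must hold; in canonical form it is (7/2)*tot <= 1.
Before tot := r: (7/2)*r <= 1
Before tot := 2*r + 8: (7/2)*r <= 1
Answer: WP = (7/2)*r <= 1


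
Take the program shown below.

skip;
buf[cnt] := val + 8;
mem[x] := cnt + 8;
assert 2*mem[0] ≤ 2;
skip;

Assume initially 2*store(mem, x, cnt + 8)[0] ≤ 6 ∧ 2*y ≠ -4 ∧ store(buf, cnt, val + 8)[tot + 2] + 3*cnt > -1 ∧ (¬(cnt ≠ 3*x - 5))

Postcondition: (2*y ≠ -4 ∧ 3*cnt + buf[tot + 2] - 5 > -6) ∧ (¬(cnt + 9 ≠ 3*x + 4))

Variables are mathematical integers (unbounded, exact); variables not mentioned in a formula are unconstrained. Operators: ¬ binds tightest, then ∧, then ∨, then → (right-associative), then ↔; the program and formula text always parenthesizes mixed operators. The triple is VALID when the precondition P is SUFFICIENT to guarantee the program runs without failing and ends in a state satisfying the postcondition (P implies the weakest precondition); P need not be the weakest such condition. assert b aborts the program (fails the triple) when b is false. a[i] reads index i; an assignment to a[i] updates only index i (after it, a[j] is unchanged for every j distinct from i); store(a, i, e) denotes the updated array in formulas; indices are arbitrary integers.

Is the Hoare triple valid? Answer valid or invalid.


Working backward. After the program, the postcondition (2*y ≠ -4 ∧ 3*cnt + buf[tot + 2] - 5 > -6) ∧ (¬(cnt + 9 ≠ 3*x + 4)) must hold; in canonical form it is 2*y ≠ -4 ∧ buf[tot + 2] + 3*cnt > -1 ∧ (¬(cnt ≠ 3*x - 5)).
Before skip: 2*y ≠ -4 ∧ buf[tot + 2] + 3*cnt > -1 ∧ (¬(cnt ≠ 3*x - 5))
Before assert 2*mem[0] ≤ 2: 2*mem[0] ≤ 2 ∧ 2*y ≠ -4 ∧ buf[tot + 2] + 3*cnt > -1 ∧ (¬(cnt ≠ 3*x - 5))
Before mem[x] := cnt + 8: 2*store(mem, x, cnt + 8)[0] ≤ 2 ∧ 2*y ≠ -4 ∧ buf[tot + 2] + 3*cnt > -1 ∧ (¬(cnt ≠ 3*x - 5))
Before buf[cnt] := val + 8: 2*store(mem, x, cnt + 8)[0] ≤ 2 ∧ 2*y ≠ -4 ∧ store(buf, cnt, val + 8)[tot + 2] + 3*cnt > -1 ∧ (¬(cnt ≠ 3*x - 5))
Before skip: 2*store(mem, x, cnt + 8)[0] ≤ 2 ∧ 2*y ≠ -4 ∧ store(buf, cnt, val + 8)[tot + 2] + 3*cnt > -1 ∧ (¬(cnt ≠ 3*x - 5))
The weakest precondition is 2*store(mem, x, cnt + 8)[0] ≤ 2 ∧ 2*y ≠ -4 ∧ store(buf, cnt, val + 8)[tot + 2] + 3*cnt > -1 ∧ (¬(cnt ≠ 3*x - 5)).
Check whether 2*store(mem, x, cnt + 8)[0] ≤ 6 ∧ 2*y ≠ -4 ∧ store(buf, cnt, val + 8)[tot + 2] + 3*cnt > -1 ∧ (¬(cnt ≠ 3*x - 5)) implies it.
Countermodel: at the initial state buf = {[-45653] = 136959, [-15216] = 136959, [0] = 136959, elsewhere 136959}, cnt = -45653, mem = {[-45653] = 4, [-15216] = 4, [0] = 2, elsewhere 4}, tot = -2, val = 136951, x = -15216, y = -1, the precondition holds but the weakest precondition fails.
Answer: invalid


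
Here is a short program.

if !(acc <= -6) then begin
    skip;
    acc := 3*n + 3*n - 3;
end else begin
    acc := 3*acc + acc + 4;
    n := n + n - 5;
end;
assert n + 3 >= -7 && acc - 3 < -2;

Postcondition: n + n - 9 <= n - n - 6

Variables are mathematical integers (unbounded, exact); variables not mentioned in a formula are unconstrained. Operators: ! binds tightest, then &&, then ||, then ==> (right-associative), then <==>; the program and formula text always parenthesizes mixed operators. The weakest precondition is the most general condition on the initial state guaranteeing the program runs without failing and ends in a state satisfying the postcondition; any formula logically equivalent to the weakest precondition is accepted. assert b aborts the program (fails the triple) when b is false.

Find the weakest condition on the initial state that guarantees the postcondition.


Working backward. After the program, the postcondition n + n - 9 <= n - n - 6 must hold; in canonical form it is 2*n <= 3.
Before assert n + 3 >= -7 && acc - 3 < -2: n >= -10 && acc < 1 && 2*n <= 3
Then branch requires n >= -10 && 6*n < 4 && 2*n <= 3; else branch requires 2*n >= -5 && 4*acc < -3 && 4*n <= 13.
Before the if: ((!(acc <= -6)) ==> (n >= -10 && 6*n < 4 && 2*n <= 3)) && (acc <= -6 ==> (2*n >= -5 && 4*acc < -3 && 4*n <= 13))
Answer: WP = ((!(acc <= -6)) ==> (n >= -10 && 6*n < 4 && 2*n <= 3)) && (acc <= -6 ==> (2*n >= -5 && 4*acc < -3 && 4*n <= 13))


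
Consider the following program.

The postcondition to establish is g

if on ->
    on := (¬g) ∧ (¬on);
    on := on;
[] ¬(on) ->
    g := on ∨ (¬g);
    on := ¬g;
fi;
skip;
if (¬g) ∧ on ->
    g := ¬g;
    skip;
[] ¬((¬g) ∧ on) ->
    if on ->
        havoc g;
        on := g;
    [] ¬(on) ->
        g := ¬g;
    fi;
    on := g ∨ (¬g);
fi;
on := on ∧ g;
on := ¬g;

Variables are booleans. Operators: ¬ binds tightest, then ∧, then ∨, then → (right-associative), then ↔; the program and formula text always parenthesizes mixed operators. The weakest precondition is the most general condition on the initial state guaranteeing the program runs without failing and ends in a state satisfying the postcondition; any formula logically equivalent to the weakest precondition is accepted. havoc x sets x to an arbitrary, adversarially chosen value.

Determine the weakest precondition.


Working backward. After the program, g must hold.
Before on := ¬g: g
Before on := on ∧ g: g
Then branch requires ¬g; else branch requires (¬on) ∧ ((¬on) → (¬g)).
Before the if: (((¬g) ∧ on) → (¬g)) ∧ ((¬((¬g) ∧ on)) → ((¬on) ∧ ((¬on) → (¬g))))
Before skip: (((¬g) ∧ on) → (¬g)) ∧ ((¬((¬g) ∧ on)) → ((¬on) ∧ ((¬on) → (¬g))))
Then branch requires (((¬g) ∧ (¬on)) → (¬g)) ∧ ((¬((¬g) ∧ (¬on))) → ((¬((¬g) ∧ (¬on))) ∧ ((¬((¬g) ∧ (¬on))) → (¬g)))); else branch requires (on ∨ (¬g)) → ((on ∨ (¬g)) ∧ ((on ∨ (¬g)) → (¬(on ∨ (¬g))))).
Before the if: (on → ((((¬g) ∧ (¬on)) → (¬g)) ∧ ((¬((¬g) ∧ (¬on))) → ((¬((¬g) ∧ (¬on))) ∧ ((¬((¬g) ∧ (¬on))) → (¬g)))))) ∧ ((¬on) → ((on ∨ (¬g)) → ((on ∨ (¬g)) ∧ ((on ∨ (¬g)) → (¬(on ∨ (¬g)))))))
Answer: WP = (on → ((((¬g) ∧ (¬on)) → (¬g)) ∧ ((¬((¬g) ∧ (¬on))) → ((¬((¬g) ∧ (¬on))) ∧ ((¬((¬g) ∧ (¬on))) → (¬g)))))) ∧ ((¬on) → ((on ∨ (¬g)) → ((on ∨ (¬g)) ∧ ((on ∨ (¬g)) → (¬(on ∨ (¬g)))))))


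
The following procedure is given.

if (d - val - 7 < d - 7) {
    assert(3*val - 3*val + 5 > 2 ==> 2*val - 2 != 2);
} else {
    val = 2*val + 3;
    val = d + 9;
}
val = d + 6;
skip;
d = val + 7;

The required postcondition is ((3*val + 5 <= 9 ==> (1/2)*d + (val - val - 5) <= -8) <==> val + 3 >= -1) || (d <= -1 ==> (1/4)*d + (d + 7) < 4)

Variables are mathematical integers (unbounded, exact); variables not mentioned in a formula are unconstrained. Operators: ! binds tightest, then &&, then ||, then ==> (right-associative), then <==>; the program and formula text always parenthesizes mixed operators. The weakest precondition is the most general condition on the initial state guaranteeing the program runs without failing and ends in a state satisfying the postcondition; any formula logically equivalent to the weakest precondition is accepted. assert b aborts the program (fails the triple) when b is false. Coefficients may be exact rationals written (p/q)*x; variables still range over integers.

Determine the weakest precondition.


Working backward. After the program, the postcondition ((3*val + 5 <= 9 ==> (1/2)*d + (val - val - 5) <= -8) <==> val + 3 >= -1) || (d <= -1 ==> (1/4)*d + (d + 7) < 4) must hold; in canonical form it is ((3*val <= 4 ==> (1/2)*d <= -3) <==> val >= -4) || (d <= -1 ==> (5/4)*d < -3).
Before d := val + 7: ((3*val <= 4 ==> (1/2)*val <= -13/2) <==> val >= -4) || (val <= -8 ==> (5/4)*val < -47/4)
Before skip: ((3*val <= 4 ==> (1/2)*val <= -13/2) <==> val >= -4) || (val <= -8 ==> (5/4)*val < -47/4)
Before val := d + 6: ((3*d <= -14 ==> (1/2)*d <= -19/2) <==> d >= -10) || (d <= -14 ==> (5/4)*d < -77/4)
Then branch requires 2*val != 4 && (((3*d <= -14 ==> (1/2)*d <= -19/2) <==> d >= -10) || (d <= -14 ==> (5/4)*d < -77/4)); else branch requires ((3*d <= -14 ==> (1/2)*d <= -19/2) <==> d >= -10) || (d <= -14 ==> (5/4)*d < -77/4).
Before the if: (val > 0 ==> (2*val != 4 && (((3*d <= -14 ==> (1/2)*d <= -19/2) <==> d >= -10) || (d <= -14 ==> (5/4)*d < -77/4)))) && ((!(val > 0)) ==> (((3*d <= -14 ==> (1/2)*d <= -19/2) <==> d >= -10) || (d <= -14 ==> (5/4)*d < -77/4)))
Answer: WP = (val > 0 ==> (2*val != 4 && (((3*d <= -14 ==> (1/2)*d <= -19/2) <==> d >= -10) || (d <= -14 ==> (5/4)*d < -77/4)))) && ((!(val > 0)) ==> (((3*d <= -14 ==> (1/2)*d <= -19/2) <==> d >= -10) || (d <= -14 ==> (5/4)*d < -77/4)))
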